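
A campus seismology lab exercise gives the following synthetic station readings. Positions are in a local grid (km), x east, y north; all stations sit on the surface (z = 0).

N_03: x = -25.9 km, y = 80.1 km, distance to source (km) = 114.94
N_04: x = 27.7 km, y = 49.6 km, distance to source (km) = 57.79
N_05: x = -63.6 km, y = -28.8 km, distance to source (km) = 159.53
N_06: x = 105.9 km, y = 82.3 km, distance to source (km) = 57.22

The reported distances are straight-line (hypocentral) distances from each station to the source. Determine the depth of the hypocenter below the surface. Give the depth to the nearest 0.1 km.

z ≈ 25.7 km

Each station gives a sphere (x−x_i)² + (y−y_i)² + z² = d_i² (stations at z=0).
Subtracting the N_03 sphere from N_04 and N_05: z² cancels, leaving linear equations in x and y:
107.2 x − 61.0 y = 6012.15
-75.4 x − 217.8 y = -14451.04
Solving: x ≈ 78.395, y ≈ 39.210 km (keep extra digits for the depth step; rounded: 78.4, 39.2).
Then from the N_03 sphere: z² = 114.94² − (x + 25.9)² − (y − 80.1)² with x = 78.395, y = 39.210, so z ≈ 25.725 ≈ 25.7 km.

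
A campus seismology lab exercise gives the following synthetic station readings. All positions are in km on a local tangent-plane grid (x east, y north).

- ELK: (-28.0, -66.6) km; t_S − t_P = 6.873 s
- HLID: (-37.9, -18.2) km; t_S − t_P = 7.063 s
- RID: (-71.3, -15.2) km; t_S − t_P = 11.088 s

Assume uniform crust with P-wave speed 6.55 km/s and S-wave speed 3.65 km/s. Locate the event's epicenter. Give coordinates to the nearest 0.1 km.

Distance from S−P lag: d = Δt · v_P v_S / (v_P − v_S) = Δt · (6.55·3.65)/(6.55−3.65) ≈ 8.2440·Δt.
So d_ELK = 56.66, d_HLID = 58.23, d_RID = 91.41 km.
Circle about each station: (x + 28.0)² + (y + 66.6)² = 56.66²; (x + 37.9)² + (y + 18.2)² = 58.23²; (x + 71.3)² + (y + 15.2)² = 91.41².
Subtracting the ELK equation from the HLID and RID equations removes the quadratic terms:
-19.8 x + 96.8 y = -3632.29
-86.6 x + 102.8 y = -5050.26
Solving the 2×2 system: x ≈ 18.2, y ≈ -33.8 km.

x ≈ 18.2 km, y ≈ -33.8 km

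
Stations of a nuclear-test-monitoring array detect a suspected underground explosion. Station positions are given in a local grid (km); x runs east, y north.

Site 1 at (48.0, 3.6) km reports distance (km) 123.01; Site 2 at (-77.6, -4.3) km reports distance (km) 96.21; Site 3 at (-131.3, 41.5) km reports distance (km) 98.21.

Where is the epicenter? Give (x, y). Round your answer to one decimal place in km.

Circle about each station: (x − 48.0)² + (y − 3.6)² = 123.01²; (x + 77.6)² + (y + 4.3)² = 96.21²; (x + 131.3)² + (y − 41.5)² = 98.21².
Subtracting pairs of circle equations eliminates x²+y² and gives linear equations (the radical axes):
-251.2 x − 15.8 y = 9598.39
-358.6 x + 75.8 y = 22131.24
Solving the 2×2 system: x ≈ -43.6, y ≈ 85.7 km.

-43.6 km east, 85.7 km north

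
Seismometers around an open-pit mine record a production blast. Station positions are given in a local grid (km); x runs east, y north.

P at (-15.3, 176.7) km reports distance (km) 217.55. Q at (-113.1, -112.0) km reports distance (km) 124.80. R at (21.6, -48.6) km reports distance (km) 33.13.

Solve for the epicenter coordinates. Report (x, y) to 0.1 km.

Circle about each station: (x + 15.3)² + (y − 176.7)² = 217.55²; (x + 113.1)² + (y + 112.0)² = 124.80²; (x − 21.6)² + (y + 48.6)² = 33.13².
Subtracting the P equation from the Q and R equations removes the quadratic terms:
-195.6 x − 577.4 y = 25631.59
73.8 x − 450.6 y = 17601.95
Solving the 2×2 system: x ≈ -10.6, y ≈ -40.8 km.

-10.6 km east, -40.8 km north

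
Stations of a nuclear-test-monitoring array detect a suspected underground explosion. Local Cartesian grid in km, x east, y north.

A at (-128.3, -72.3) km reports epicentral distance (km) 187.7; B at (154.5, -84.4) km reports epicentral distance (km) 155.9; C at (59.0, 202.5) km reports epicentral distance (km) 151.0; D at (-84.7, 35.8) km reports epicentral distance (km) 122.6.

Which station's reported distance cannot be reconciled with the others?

Solve using three stations at a time. Using A, B, D (subtract circle equations pairwise → linear system) gives (x, y) ≈ (36.5, 17.5).
Distances from that point to each station vs reported:
  A: calculated 187.7 vs reported 187.7 → residual 0.0 km
  B: calculated 155.9 vs reported 155.9 → residual 0.0 km
  C: calculated 186.4 vs reported 151.0 → residual 35.4 km
  D: calculated 122.6 vs reported 122.6 → residual 0.0 km
A, B, D are mutually consistent (residuals ≈ 0); C is off by 35.4 km.

C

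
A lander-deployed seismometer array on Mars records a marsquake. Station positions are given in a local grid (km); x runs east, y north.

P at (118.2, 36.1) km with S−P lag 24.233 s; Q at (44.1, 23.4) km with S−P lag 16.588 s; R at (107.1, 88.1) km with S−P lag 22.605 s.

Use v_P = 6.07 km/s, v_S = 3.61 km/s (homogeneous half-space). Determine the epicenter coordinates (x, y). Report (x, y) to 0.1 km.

Distance from S−P lag: d = Δt · v_P v_S / (v_P − v_S) = Δt · (6.07·3.61)/(6.07−3.61) ≈ 8.9076·Δt.
So d_P = 215.86, d_Q = 147.76, d_R = 201.36 km.
Circle about each station: (x − 118.2)² + (y − 36.1)² = 215.86²; (x − 44.1)² + (y − 23.4)² = 147.76²; (x − 107.1)² + (y − 88.1)² = 201.36².
Subtracting pairs of circle equations eliminates x²+y² and gives linear equations (the radical axes):
-148.2 x − 25.4 y = 11980.44
-22.2 x + 104.0 y = 10007.26
Solving the 2×2 system: x ≈ -93.9, y ≈ 76.2 km.

(-93.9, 76.2)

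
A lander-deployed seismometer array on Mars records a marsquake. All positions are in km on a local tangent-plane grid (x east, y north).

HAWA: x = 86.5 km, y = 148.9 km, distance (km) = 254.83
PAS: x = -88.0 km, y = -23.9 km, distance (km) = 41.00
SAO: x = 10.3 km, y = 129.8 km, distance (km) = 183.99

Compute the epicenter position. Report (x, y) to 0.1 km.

-120.8 km east, 0.7 km north

Circle about each station: (x − 86.5)² + (y − 148.9)² = 254.83²; (x + 88.0)² + (y + 23.9)² = 41.00²; (x − 10.3)² + (y − 129.8)² = 183.99².
Subtracting the HAWA equation from the PAS and SAO equations removes the quadratic terms:
-349.0 x − 345.6 y = 41919.08
-152.4 x − 38.2 y = 18386.68
Solving the 2×2 system: x ≈ -120.8, y ≈ 0.7 km.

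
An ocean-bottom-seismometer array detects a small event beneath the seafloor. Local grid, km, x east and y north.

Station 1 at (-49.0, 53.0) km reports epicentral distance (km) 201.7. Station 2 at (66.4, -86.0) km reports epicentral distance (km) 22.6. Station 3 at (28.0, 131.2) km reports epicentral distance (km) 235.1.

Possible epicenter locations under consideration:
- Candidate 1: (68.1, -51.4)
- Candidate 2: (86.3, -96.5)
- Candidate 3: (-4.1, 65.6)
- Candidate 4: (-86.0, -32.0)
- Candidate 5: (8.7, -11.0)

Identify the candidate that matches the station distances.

Candidate 2

For each candidate, compare |candidate − station| to the reported distance:
Candidate 1: residuals Station 1 44.8, Station 2 12.0, Station 3 48.1 → max 48.1 km
Candidate 2: residuals Station 1 0.1, Station 2 0.1, Station 3 0.1 → max 0.1 km
Candidate 3: residuals Station 1 155.1, Station 2 144.6, Station 3 162.1 → max 162.1 km
Candidate 4: residuals Station 1 109.0, Station 2 139.1, Station 3 36.0 → max 139.1 km
Candidate 5: residuals Station 1 115.5, Station 2 72.0, Station 3 91.6 → max 115.5 km
Only Candidate 2 has all residuals ≈ 0.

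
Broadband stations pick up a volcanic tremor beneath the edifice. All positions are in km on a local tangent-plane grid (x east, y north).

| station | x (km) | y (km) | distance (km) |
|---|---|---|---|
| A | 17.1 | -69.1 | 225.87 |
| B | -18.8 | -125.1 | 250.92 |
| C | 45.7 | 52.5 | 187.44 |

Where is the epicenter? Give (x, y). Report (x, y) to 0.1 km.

x ≈ -136.5 km, y ≈ 96.5 km

Circle about each station: (x − 17.1)² + (y + 69.1)² = 225.87²; (x + 18.8)² + (y + 125.1)² = 250.92²; (x − 45.7)² + (y − 52.5)² = 187.44².
Subtracting pairs of circle equations eliminates x²+y² and gives linear equations (the radical axes):
-71.8 x − 112.0 y = -1007.36
57.2 x + 243.2 y = 15661.02
Solving the 2×2 system: x ≈ -136.5, y ≈ 96.5 km.
Check against A (with the unrounded x, y): √((x − 17.1)²+(y + 69.1)²) = 225.87 ≈ 225.87 km. ✓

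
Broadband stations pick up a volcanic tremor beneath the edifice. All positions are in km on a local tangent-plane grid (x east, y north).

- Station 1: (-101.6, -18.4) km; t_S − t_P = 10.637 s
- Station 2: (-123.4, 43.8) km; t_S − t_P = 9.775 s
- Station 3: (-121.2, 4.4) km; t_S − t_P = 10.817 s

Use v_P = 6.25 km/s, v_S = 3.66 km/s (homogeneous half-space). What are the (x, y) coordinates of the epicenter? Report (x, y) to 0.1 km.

Distance from S−P lag: d = Δt · v_P v_S / (v_P − v_S) = Δt · (6.25·3.66)/(6.25−3.66) ≈ 8.8320·Δt.
So d_Station 1 = 93.95, d_Station 2 = 86.33, d_Station 3 = 95.54 km.
Circle about each station: (x + 101.6)² + (y + 18.4)² = 93.95²; (x + 123.4)² + (y − 43.8)² = 86.33²; (x + 121.2)² + (y − 4.4)² = 95.54².
Subtracting pairs of circle equations eliminates x²+y² and gives linear equations (the radical axes):
-43.6 x + 124.4 y = 7858.61
-39.2 x + 45.6 y = 3746.39
Solving the 2×2 system: x ≈ -37.3, y ≈ 50.1 km.

x ≈ -37.3 km, y ≈ 50.1 km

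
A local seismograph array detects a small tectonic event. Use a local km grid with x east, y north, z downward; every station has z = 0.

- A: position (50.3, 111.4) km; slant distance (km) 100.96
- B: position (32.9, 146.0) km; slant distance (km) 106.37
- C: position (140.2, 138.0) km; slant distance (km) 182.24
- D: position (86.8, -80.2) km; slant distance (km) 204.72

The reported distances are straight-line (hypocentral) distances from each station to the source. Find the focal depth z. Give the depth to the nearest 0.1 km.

Each station gives a sphere (x−x_i)² + (y−y_i)² + z² = d_i² (stations at z=0).
Subtracting the A sphere from B and C: z² cancels, leaving linear equations in x and y:
-34.8 x + 69.2 y = 6336.70
179.8 x + 53.2 y = 741.49
Solving: x ≈ -19.995, y ≈ 81.516 km (keep extra digits for the depth step; rounded: -20.0, 81.5).
Then from the A sphere: z² = 100.96² − (x − 50.3)² − (y − 111.4)² with x = -19.995, y = 81.516, so z ≈ 66.019 ≈ 66.0 km.

depth ≈ 66.0 km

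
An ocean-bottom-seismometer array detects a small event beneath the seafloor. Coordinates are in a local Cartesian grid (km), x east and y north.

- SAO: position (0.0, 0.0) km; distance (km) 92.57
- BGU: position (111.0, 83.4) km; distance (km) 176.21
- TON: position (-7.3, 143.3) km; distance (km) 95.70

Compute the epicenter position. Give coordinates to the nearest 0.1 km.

-64.4 km east, 66.5 km north

Circle about each station: x² + y² = 92.57²; (x − 111.0)² + (y − 83.4)² = 176.21²; (x + 7.3)² + (y − 143.3)² = 95.70².
Subtracting the SAO equation from the BGU and TON equations removes the quadratic terms:
222.0 x + 166.8 y = -3204.20
-14.6 x + 286.6 y = 19998.89
Solving the 2×2 system: x ≈ -64.4, y ≈ 66.5 km.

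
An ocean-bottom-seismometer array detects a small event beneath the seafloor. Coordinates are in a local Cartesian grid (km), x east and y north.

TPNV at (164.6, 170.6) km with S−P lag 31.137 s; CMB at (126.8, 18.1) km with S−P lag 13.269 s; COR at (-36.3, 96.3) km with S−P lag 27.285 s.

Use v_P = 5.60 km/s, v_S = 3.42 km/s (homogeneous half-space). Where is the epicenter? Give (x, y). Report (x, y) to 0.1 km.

Distance from S−P lag: d = Δt · v_P v_S / (v_P − v_S) = Δt · (5.60·3.42)/(5.60−3.42) ≈ 8.7853·Δt.
So d_TPNV = 273.55, d_CMB = 116.57, d_COR = 239.71 km.
Circle about each station: (x − 164.6)² + (y − 170.6)² = 273.55²; (x − 126.8)² + (y − 18.1)² = 116.57²; (x + 36.3)² + (y − 96.3)² = 239.71².
Subtracting pairs of circle equations eliminates x²+y² and gives linear equations (the radical axes):
-75.6 x − 305.0 y = 21449.37
-401.8 x − 148.6 y = -28237.42
Solving the 2×2 system: x ≈ 106.0, y ≈ -96.6 km.

x ≈ 106.0 km, y ≈ -96.6 km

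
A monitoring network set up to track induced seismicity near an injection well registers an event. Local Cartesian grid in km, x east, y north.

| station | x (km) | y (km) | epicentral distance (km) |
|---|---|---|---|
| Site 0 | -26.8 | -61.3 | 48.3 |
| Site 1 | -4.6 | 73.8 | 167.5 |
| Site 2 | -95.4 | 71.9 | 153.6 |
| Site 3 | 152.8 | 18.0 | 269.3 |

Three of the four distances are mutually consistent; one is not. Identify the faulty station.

Solve using three stations at a time. Using Site 0, Site 1, Site 2 (subtract circle equations pairwise → linear system) gives (x, y) ≈ (-71.4, -79.8).
Distances from that point to each station vs reported:
  Site 0: calculated 48.3 vs reported 48.3 → residual 0.0 km
  Site 1: calculated 167.5 vs reported 167.5 → residual 0.0 km
  Site 2: calculated 153.6 vs reported 153.6 → residual 0.0 km
  Site 3: calculated 244.6 vs reported 269.3 → residual 24.7 km
Site 0, Site 1, Site 2 are mutually consistent (residuals ≈ 0); Site 3 is off by 24.7 km.

Site 3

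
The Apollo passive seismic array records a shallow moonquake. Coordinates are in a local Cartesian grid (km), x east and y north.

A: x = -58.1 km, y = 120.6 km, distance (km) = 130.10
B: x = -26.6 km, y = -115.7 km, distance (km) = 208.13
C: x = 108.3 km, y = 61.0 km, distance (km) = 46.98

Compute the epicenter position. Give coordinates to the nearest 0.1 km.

62.7 km east, 72.3 km north

Circle about each station: (x + 58.1)² + (y − 120.6)² = 130.10²; (x + 26.6)² + (y + 115.7)² = 208.13²; (x − 108.3)² + (y − 61.0)² = 46.98².
Subtracting pairs of circle equations eliminates x²+y² and gives linear equations (the radical axes):
63.0 x − 472.6 y = -30218.01
332.8 x − 119.2 y = 12248.81
Solving the 2×2 system: x ≈ 62.7, y ≈ 72.3 km.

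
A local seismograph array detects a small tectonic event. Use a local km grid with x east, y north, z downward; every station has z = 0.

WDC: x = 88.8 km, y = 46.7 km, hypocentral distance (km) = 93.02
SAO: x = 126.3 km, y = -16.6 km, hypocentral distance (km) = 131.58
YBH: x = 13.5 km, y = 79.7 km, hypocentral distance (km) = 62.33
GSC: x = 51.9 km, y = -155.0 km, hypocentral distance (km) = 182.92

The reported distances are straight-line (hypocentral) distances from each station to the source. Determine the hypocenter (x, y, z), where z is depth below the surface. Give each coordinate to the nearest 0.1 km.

Each station gives a sphere (x−x_i)² + (y−y_i)² + z² = d_i² (stations at z=0).
Subtracting the WDC sphere from SAO and YBH: z² cancels, leaving linear equations in x and y:
75.0 x − 126.6 y = -2499.66
-150.6 x + 66.0 y = 1235.70
Solving: x ≈ 0.605, y ≈ 20.103 km (keep extra digits for the depth step; rounded: 0.6, 20.1).
Then from the WDC sphere: z² = 93.02² − (x − 88.8)² − (y − 46.7)² with x = 0.605, y = 20.103, so z ≈ 12.921 ≈ 12.9 km.
Check against GSC (with the unrounded solution): distance 182.92 ≈ 182.92 km. ✓

(0.6, 20.1, 12.9)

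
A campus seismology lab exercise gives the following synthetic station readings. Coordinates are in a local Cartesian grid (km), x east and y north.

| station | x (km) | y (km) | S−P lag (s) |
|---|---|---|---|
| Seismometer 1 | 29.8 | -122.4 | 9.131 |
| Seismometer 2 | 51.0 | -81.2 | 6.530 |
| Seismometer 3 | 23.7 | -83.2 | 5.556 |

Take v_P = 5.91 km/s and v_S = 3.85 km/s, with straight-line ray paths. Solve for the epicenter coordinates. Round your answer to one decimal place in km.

(6.8, -24.2)

Distance from S−P lag: d = Δt · v_P v_S / (v_P − v_S) = Δt · (5.91·3.85)/(5.91−3.85) ≈ 11.0454·Δt.
So d_Seismometer 1 = 100.86, d_Seismometer 2 = 72.13, d_Seismometer 3 = 61.37 km.
Circle about each station: (x − 29.8)² + (y + 122.4)² = 100.86²; (x − 51.0)² + (y + 81.2)² = 72.13²; (x − 23.7)² + (y + 83.2)² = 61.37².
Subtracting the Seismometer 1 equation from the Seismometer 2 and Seismometer 3 equations removes the quadratic terms:
42.4 x + 82.4 y = -1705.36
-12.2 x + 78.4 y = -1979.41
Solving the 2×2 system: x ≈ 6.8, y ≈ -24.2 km.
Check against Seismometer 1 (with the unrounded x, y): √((x − 29.8)²+(y + 122.4)²) = 100.87 ≈ 100.86 km. ✓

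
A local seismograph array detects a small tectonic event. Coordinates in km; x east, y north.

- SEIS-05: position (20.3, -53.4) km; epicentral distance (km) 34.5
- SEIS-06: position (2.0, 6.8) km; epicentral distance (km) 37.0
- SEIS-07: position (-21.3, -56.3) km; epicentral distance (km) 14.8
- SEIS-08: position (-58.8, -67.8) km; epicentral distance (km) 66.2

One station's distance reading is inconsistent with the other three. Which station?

Solve using three stations at a time. Using SEIS-05, SEIS-06, SEIS-08 (subtract circle equations pairwise → linear system) gives (x, y) ≈ (-4.7, -29.6).
Distances from that point to each station vs reported:
  SEIS-05: calculated 34.5 vs reported 34.5 → residual 0.0 km
  SEIS-06: calculated 37.0 vs reported 37.0 → residual 0.0 km
  SEIS-07: calculated 31.4 vs reported 14.8 → residual 16.6 km
  SEIS-08: calculated 66.2 vs reported 66.2 → residual 0.0 km
SEIS-05, SEIS-06, SEIS-08 are mutually consistent (residuals ≈ 0); SEIS-07 is off by 16.6 km.

SEIS-07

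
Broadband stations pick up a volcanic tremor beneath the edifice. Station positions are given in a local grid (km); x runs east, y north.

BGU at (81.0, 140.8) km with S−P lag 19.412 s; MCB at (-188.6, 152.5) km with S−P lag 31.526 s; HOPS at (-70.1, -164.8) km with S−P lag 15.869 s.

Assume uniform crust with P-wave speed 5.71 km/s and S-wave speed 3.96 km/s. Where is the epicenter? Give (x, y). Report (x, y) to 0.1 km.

Distance from S−P lag: d = Δt · v_P v_S / (v_P − v_S) = Δt · (5.71·3.96)/(5.71−3.96) ≈ 12.9209·Δt.
So d_BGU = 250.82, d_MCB = 407.34, d_HOPS = 205.04 km.
Circle about each station: (x − 81.0)² + (y − 140.8)² = 250.82²; (x + 188.6)² + (y − 152.5)² = 407.34²; (x + 70.1)² + (y + 164.8)² = 205.04².
Subtracting pairs of circle equations eliminates x²+y² and gives linear equations (the radical axes):
-539.2 x + 23.4 y = -70574.63
-302.2 x − 611.2 y = 26556.68
Solving the 2×2 system: x ≈ 126.3, y ≈ -105.9 km.

(126.3, -105.9)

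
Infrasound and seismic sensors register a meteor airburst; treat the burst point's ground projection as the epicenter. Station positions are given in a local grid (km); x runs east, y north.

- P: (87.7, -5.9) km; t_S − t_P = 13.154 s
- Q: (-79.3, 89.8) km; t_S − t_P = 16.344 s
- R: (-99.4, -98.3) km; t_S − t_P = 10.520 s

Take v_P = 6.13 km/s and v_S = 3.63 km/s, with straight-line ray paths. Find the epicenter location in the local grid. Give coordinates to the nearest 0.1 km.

Distance from S−P lag: d = Δt · v_P v_S / (v_P − v_S) = Δt · (6.13·3.63)/(6.13−3.63) ≈ 8.9008·Δt.
So d_P = 117.08, d_Q = 145.47, d_R = 93.64 km.
Circle about each station: (x − 87.7)² + (y + 5.9)² = 117.08²; (x + 79.3)² + (y − 89.8)² = 145.47²; (x + 99.4)² + (y + 98.3)² = 93.64².
Subtracting pairs of circle equations eliminates x²+y² and gives linear equations (the radical axes):
-334.0 x + 191.4 y = -827.36
-374.2 x − 184.8 y = 16756.43
Solving the 2×2 system: x ≈ -22.9, y ≈ -44.3 km.

(-22.9, -44.3)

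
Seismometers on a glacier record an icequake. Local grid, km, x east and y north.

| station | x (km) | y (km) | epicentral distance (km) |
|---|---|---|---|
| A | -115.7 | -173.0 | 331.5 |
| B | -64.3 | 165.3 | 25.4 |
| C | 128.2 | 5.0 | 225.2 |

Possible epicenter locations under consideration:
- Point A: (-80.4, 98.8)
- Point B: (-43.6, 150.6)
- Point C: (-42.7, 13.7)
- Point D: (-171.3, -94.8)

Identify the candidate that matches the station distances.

For each candidate, compare |candidate − station| to the reported distance:
Point A: residuals A 57.4, B 43.0, C 3.5 → max 57.4 km
Point B: residuals A 0.0, B 0.0, C 0.0 → max 0.0 km
Point C: residuals A 131.0, B 127.7, C 54.1 → max 131.0 km
Point D: residuals A 235.5, B 255.8, C 90.5 → max 255.8 km
Only Point B has all residuals ≈ 0.

Point B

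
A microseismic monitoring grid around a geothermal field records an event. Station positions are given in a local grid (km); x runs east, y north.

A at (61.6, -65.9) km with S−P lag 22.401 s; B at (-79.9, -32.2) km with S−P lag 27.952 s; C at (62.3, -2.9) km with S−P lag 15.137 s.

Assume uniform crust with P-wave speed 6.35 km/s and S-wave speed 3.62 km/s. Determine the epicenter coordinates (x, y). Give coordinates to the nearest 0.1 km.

Distance from S−P lag: d = Δt · v_P v_S / (v_P − v_S) = Δt · (6.35·3.62)/(6.35−3.62) ≈ 8.4201·Δt.
So d_A = 188.62, d_B = 235.36, d_C = 127.46 km.
Circle about each station: (x − 61.6)² + (y + 65.9)² = 188.62²; (x + 79.9)² + (y + 32.2)² = 235.36²; (x − 62.3)² + (y + 2.9)² = 127.46².
Subtracting the A equation from the B and C equations removes the quadratic terms:
-283.0 x + 67.4 y = -20533.35
1.4 x + 126.0 y = 15083.78
Solving the 2×2 system: x ≈ 100.8, y ≈ 118.6 km.

(100.8, 118.6)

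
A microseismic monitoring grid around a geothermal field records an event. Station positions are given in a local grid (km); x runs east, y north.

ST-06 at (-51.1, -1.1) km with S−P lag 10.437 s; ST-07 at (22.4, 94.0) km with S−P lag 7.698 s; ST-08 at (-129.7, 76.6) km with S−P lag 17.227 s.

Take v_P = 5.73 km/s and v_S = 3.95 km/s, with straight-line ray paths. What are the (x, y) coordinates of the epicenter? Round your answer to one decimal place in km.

Distance from S−P lag: d = Δt · v_P v_S / (v_P − v_S) = Δt · (5.73·3.95)/(5.73−3.95) ≈ 12.7154·Δt.
So d_ST-06 = 132.71, d_ST-07 = 97.88, d_ST-08 = 219.05 km.
Circle about each station: (x + 51.1)² + (y + 1.1)² = 132.71²; (x − 22.4)² + (y − 94.0)² = 97.88²; (x + 129.7)² + (y − 76.6)² = 219.05².
Subtracting the ST-06 equation from the ST-07 and ST-08 equations removes the quadratic terms:
147.0 x + 190.2 y = 14756.79
-157.2 x + 155.4 y = -10293.73
Solving the 2×2 system: x ≈ 80.6, y ≈ 15.3 km.
Check against ST-06 (with the unrounded x, y): √((x + 51.1)²+(y + 1.1)²) = 132.72 ≈ 132.71 km. ✓

80.6 km east, 15.3 km north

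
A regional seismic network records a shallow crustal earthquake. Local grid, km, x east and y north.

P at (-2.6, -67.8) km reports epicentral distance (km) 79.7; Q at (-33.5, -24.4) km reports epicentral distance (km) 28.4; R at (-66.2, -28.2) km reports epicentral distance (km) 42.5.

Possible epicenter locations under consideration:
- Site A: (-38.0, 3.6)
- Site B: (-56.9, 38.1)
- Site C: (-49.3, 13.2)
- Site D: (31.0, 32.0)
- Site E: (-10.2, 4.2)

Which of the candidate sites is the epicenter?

For each candidate, compare |candidate − station| to the reported distance:
Site A: residuals P 0.0, Q 0.0, R 0.0 → max 0.0 km
Site B: residuals P 39.3, Q 38.3, R 24.4 → max 39.3 km
Site C: residuals P 13.8, Q 12.4, R 2.2 → max 13.8 km
Site D: residuals P 25.6, Q 57.3, R 71.8 → max 71.8 km
Site E: residuals P 7.3, Q 8.5, R 22.2 → max 22.2 km
Only Site A has all residuals ≈ 0.

Site A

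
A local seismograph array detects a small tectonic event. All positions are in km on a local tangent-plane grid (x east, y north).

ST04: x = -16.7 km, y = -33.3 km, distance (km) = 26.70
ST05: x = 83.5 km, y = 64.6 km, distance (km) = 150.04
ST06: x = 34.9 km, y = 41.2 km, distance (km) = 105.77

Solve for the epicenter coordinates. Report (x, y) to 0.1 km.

x ≈ -4.4 km, y ≈ -57.0 km

Circle about each station: (x + 16.7)² + (y + 33.3)² = 26.70²; (x − 83.5)² + (y − 64.6)² = 150.04²; (x − 34.9)² + (y − 41.2)² = 105.77².
Subtracting the ST04 equation from the ST05 and ST06 equations removes the quadratic terms:
200.4 x + 195.8 y = -12041.48
103.2 x + 149.0 y = -8946.73
Solving the 2×2 system: x ≈ -4.4, y ≈ -57.0 km.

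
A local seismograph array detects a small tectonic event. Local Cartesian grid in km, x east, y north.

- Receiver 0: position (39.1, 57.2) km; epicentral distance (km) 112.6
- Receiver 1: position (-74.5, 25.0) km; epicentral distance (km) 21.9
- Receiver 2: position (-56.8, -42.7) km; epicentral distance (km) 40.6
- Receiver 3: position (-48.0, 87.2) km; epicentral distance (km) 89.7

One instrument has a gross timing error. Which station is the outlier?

Solve using three stations at a time. Using Receiver 0, Receiver 2, Receiver 3 (subtract circle equations pairwise → linear system) gives (x, y) ≈ (-56.6, -2.1).
Distances from that point to each station vs reported:
  Receiver 0: calculated 112.6 vs reported 112.6 → residual 0.0 km
  Receiver 1: calculated 32.5 vs reported 21.9 → residual 10.6 km
  Receiver 2: calculated 40.6 vs reported 40.6 → residual 0.0 km
  Receiver 3: calculated 89.7 vs reported 89.7 → residual 0.0 km
Receiver 0, Receiver 2, Receiver 3 are mutually consistent (residuals ≈ 0); Receiver 1 is off by 10.6 km.

Receiver 1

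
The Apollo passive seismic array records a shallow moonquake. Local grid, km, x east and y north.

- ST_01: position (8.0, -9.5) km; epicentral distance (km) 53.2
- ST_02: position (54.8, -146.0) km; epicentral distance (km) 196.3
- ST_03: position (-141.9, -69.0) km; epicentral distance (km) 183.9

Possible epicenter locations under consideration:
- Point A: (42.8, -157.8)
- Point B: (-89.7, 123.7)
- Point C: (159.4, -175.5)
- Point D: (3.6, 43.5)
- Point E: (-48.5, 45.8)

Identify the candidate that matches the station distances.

Point D

For each candidate, compare |candidate − station| to the reported distance:
Point A: residuals ST_01 99.1, ST_02 179.5, ST_03 21.0 → max 179.5 km
Point B: residuals ST_01 112.0, ST_02 109.7, ST_03 15.7 → max 112.0 km
Point C: residuals ST_01 171.5, ST_02 87.6, ST_03 135.7 → max 171.5 km
Point D: residuals ST_01 0.0, ST_02 0.0, ST_03 0.0 → max 0.0 km
Point E: residuals ST_01 25.9, ST_02 21.5, ST_03 35.9 → max 35.9 km
Only Point D has all residuals ≈ 0.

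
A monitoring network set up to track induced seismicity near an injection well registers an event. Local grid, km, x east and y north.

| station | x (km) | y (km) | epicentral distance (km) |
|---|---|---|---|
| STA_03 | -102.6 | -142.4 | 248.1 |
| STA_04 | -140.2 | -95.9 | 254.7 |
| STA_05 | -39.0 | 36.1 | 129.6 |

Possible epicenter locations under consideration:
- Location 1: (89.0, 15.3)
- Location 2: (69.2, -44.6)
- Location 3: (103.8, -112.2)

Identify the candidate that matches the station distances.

Location 1

For each candidate, compare |candidate − station| to the reported distance:
Location 1: residuals STA_03 0.1, STA_04 0.1, STA_05 0.1 → max 0.1 km
Location 2: residuals STA_03 50.4, STA_04 39.1, STA_05 5.4 → max 50.4 km
Location 3: residuals STA_03 39.5, STA_04 10.2, STA_05 76.3 → max 76.3 km
Only Location 1 has all residuals ≈ 0.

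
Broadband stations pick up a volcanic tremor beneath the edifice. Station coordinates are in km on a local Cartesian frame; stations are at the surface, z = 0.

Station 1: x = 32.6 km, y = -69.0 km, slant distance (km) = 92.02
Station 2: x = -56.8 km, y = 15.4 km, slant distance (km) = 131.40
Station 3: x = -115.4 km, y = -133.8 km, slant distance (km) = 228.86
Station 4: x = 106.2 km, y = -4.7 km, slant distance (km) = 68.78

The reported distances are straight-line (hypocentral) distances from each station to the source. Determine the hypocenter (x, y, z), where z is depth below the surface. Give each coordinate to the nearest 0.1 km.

Each station gives a sphere (x−x_i)² + (y−y_i)² + z² = d_i² (stations at z=0).
Subtracting the Station 1 sphere from Station 2 and Station 3: z² cancels, leaving linear equations in x and y:
-178.8 x + 168.8 y = -11158.64
-296.0 x − 129.6 y = -18513.38
Solving: x ≈ 62.502, y ≈ 0.099 km (keep extra digits for the depth step; rounded: 62.5, 0.1).
Then from the Station 1 sphere: z² = 92.02² − (x − 32.6)² − (y + 69.0)² with x = 62.502, y = 0.099, so z ≈ 52.904 ≈ 52.9 km.

x ≈ 62.5 km, y ≈ 0.1 km, depth ≈ 52.9 km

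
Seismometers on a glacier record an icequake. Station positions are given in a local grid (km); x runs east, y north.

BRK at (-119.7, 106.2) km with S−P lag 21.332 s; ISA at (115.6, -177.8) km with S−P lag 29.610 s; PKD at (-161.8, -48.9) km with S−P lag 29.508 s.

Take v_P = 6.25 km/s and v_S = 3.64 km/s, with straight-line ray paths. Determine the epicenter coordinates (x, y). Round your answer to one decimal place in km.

63.6 km east, 75.0 km north

Distance from S−P lag: d = Δt · v_P v_S / (v_P − v_S) = Δt · (6.25·3.64)/(6.25−3.64) ≈ 8.7165·Δt.
So d_BRK = 185.94, d_ISA = 258.09, d_PKD = 257.21 km.
Circle about each station: (x + 119.7)² + (y − 106.2)² = 185.94²; (x − 115.6)² + (y + 177.8)² = 258.09²; (x + 161.8)² + (y + 48.9)² = 257.21².
Subtracting the BRK equation from the ISA and PKD equations removes the quadratic terms:
470.6 x − 568.0 y = -12667.09
-84.2 x − 310.2 y = -28619.38
Solving the 2×2 system: x ≈ 63.6, y ≈ 75.0 km.
Check against BRK (with the unrounded x, y): √((x + 119.7)²+(y − 106.2)²) = 185.94 ≈ 185.94 km. ✓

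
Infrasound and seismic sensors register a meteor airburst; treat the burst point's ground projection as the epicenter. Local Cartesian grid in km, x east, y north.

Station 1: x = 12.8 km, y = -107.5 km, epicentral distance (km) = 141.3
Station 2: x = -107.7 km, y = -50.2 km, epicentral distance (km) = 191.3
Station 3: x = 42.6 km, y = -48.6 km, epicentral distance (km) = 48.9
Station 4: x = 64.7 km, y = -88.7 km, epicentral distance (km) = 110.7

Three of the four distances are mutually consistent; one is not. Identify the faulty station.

Solve using three stations at a time. Using Station 1, Station 2, Station 4 (subtract circle equations pairwise → linear system) gives (x, y) ≈ (69.5, 22.0).
Distances from that point to each station vs reported:
  Station 1: calculated 141.4 vs reported 141.3 → residual 0.1 km
  Station 2: calculated 191.4 vs reported 191.3 → residual 0.1 km
  Station 3: calculated 75.6 vs reported 48.9 → residual 26.7 km
  Station 4: calculated 110.8 vs reported 110.7 → residual 0.1 km
Station 1, Station 2, Station 4 are mutually consistent (residuals ≈ 0); Station 3 is off by 26.7 km.

Station 3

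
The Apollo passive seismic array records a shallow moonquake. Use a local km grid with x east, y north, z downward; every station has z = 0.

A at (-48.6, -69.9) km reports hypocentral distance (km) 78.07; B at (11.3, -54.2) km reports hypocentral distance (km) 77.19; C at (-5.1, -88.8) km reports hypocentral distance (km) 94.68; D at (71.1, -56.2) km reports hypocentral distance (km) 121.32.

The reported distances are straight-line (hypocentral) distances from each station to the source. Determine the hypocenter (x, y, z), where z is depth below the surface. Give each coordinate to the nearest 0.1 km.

Each station gives a sphere (x−x_i)² + (y−y_i)² + z² = d_i² (stations at z=0).
Subtracting the A sphere from B and C: z² cancels, leaving linear equations in x and y:
119.8 x + 31.4 y = -4046.01
87.0 x − 37.8 y = -2205.90
Solving: x ≈ -30.606, y ≈ -12.085 km (keep extra digits for the depth step; rounded: -30.6, -12.1).
Then from the A sphere: z² = 78.07² − (x + 48.6)² − (y + 69.9)² with x = -30.606, y = -12.085, so z ≈ 49.280 ≈ 49.3 km.

x ≈ -30.6 km, y ≈ -12.1 km, depth ≈ 49.3 km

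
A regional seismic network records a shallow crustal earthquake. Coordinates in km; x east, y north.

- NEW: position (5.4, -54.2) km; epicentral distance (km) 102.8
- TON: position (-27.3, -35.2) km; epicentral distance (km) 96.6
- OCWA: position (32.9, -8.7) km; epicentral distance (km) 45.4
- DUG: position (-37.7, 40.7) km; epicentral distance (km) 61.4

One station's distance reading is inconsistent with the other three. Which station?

OCWA

Solve using three stations at a time. Using NEW, TON, DUG (subtract circle equations pairwise → linear system) gives (x, y) ≈ (23.5, 47.1).
Distances from that point to each station vs reported:
  NEW: calculated 102.9 vs reported 102.8 → residual 0.1 km
  TON: calculated 96.7 vs reported 96.6 → residual 0.1 km
  OCWA: calculated 56.5 vs reported 45.4 → residual 11.1 km
  DUG: calculated 61.5 vs reported 61.4 → residual 0.1 km
NEW, TON, DUG are mutually consistent (residuals ≈ 0); OCWA is off by 11.1 km.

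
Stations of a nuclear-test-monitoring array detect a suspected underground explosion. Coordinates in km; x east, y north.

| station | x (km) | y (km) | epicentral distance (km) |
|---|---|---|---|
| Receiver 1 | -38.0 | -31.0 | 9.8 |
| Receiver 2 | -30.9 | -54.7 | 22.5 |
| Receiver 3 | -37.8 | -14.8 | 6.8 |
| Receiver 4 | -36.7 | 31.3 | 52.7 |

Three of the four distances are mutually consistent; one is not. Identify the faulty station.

Receiver 2

Solve using three stations at a time. Using Receiver 1, Receiver 3, Receiver 4 (subtract circle equations pairwise → linear system) gives (x, y) ≈ (-37.2, -21.4).
Distances from that point to each station vs reported:
  Receiver 1: calculated 9.7 vs reported 9.8 → residual 0.1 km
  Receiver 2: calculated 33.9 vs reported 22.5 → residual 11.4 km
  Receiver 3: calculated 6.6 vs reported 6.8 → residual 0.2 km
  Receiver 4: calculated 52.7 vs reported 52.7 → residual 0.0 km
Receiver 1, Receiver 3, Receiver 4 are mutually consistent (residuals ≈ 0); Receiver 2 is off by 11.4 km.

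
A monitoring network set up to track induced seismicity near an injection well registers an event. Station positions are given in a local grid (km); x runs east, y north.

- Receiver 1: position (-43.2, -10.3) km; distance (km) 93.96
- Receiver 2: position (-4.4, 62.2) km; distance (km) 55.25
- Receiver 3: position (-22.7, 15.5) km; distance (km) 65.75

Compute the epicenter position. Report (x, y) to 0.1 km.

41.2 km east, 31.0 km north

Circle about each station: (x + 43.2)² + (y + 10.3)² = 93.96²; (x + 4.4)² + (y − 62.2)² = 55.25²; (x + 22.7)² + (y − 15.5)² = 65.75².
Subtracting the Receiver 1 equation from the Receiver 2 and Receiver 3 equations removes the quadratic terms:
77.6 x + 145.0 y = 7691.79
41.0 x + 51.6 y = 3288.63
Solving the 2×2 system: x ≈ 41.2, y ≈ 31.0 km.
Check against Receiver 1 (with the unrounded x, y): √((x + 43.2)²+(y + 10.3)²) = 93.96 ≈ 93.96 km. ✓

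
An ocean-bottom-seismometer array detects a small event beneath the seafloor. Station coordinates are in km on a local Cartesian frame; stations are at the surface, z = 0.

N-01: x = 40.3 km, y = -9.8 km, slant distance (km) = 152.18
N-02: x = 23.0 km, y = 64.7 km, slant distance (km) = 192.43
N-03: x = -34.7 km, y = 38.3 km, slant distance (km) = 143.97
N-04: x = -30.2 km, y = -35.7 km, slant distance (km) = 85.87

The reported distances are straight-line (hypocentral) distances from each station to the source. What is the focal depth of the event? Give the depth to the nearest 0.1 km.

z ≈ 39.8 km

Each station gives a sphere (x−x_i)² + (y−y_i)² + z² = d_i² (stations at z=0).
Subtracting the N-01 sphere from N-02 and N-03: z² cancels, leaving linear equations in x and y:
-34.6 x + 149.0 y = -10875.59
-150.0 x + 96.2 y = 3382.24
Solving: x ≈ -81.497, y ≈ -91.915 km (keep extra digits for the depth step; rounded: -81.5, -91.9).
Then from the N-01 sphere: z² = 152.18² − (x − 40.3)² − (y + 9.8)² with x = -81.497, y = -91.915, so z ≈ 39.766 ≈ 39.8 km.
Check against N-04 (with the unrounded solution): distance 85.87 ≈ 85.87 km. ✓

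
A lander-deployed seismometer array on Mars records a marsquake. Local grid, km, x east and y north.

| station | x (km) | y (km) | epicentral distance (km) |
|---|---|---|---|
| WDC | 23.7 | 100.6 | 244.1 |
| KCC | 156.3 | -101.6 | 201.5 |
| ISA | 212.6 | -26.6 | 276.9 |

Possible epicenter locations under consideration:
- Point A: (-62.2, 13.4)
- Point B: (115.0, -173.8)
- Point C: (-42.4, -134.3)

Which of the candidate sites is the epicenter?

For each candidate, compare |candidate − station| to the reported distance:
Point A: residuals WDC 121.7, KCC 45.4, ISA 0.8 → max 121.7 km
Point B: residuals WDC 45.1, KCC 118.3, ISA 100.3 → max 118.3 km
Point C: residuals WDC 0.1, KCC 0.1, ISA 0.1 → max 0.1 km
Only Point C has all residuals ≈ 0.

Point C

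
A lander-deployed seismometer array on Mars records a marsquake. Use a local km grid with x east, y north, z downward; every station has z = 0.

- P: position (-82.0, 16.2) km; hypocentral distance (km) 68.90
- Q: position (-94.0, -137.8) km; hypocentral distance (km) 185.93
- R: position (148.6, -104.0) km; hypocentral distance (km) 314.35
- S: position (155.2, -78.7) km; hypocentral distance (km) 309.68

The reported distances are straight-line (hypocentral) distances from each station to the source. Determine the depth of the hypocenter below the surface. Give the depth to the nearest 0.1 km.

z ≈ 46.5 km

Each station gives a sphere (x−x_i)² + (y−y_i)² + z² = d_i² (stations at z=0).
Subtracting the P sphere from Q and R: z² cancels, leaving linear equations in x and y:
-24.0 x − 308.0 y = -8984.35
461.2 x − 240.4 y = -68157.19
Solving: x ≈ -127.403, y ≈ 39.097 km (keep extra digits for the depth step; rounded: -127.4, 39.1).
Then from the P sphere: z² = 68.90² − (x + 82.0)² − (y − 16.2)² with x = -127.403, y = 39.097, so z ≈ 46.492 ≈ 46.5 km.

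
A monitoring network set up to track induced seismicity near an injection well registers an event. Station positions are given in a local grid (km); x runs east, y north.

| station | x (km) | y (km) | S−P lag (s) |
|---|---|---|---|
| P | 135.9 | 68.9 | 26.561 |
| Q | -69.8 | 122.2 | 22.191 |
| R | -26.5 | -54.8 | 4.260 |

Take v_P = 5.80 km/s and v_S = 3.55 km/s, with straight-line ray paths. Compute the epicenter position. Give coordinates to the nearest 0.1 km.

(-55.9, -80.4)

Distance from S−P lag: d = Δt · v_P v_S / (v_P − v_S) = Δt · (5.80·3.55)/(5.80−3.55) ≈ 9.1511·Δt.
So d_P = 243.06, d_Q = 203.07, d_R = 38.98 km.
Circle about each station: (x − 135.9)² + (y − 68.9)² = 243.06²; (x + 69.8)² + (y − 122.2)² = 203.07²; (x + 26.5)² + (y + 54.8)² = 38.98².
Subtracting pairs of circle equations eliminates x²+y² and gives linear equations (the radical axes):
-411.4 x + 106.6 y = 14429.60
-324.8 x − 247.4 y = 38047.99
Solving the 2×2 system: x ≈ -55.9, y ≈ -80.4 km.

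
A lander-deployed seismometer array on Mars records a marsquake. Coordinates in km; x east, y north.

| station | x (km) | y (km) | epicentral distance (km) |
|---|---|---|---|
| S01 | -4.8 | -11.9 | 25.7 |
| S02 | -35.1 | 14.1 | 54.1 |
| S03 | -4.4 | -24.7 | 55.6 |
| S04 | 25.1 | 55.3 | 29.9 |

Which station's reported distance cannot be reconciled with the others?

Solve using three stations at a time. Using S02, S03, S04 (subtract circle equations pairwise → linear system) gives (x, y) ≈ (17.6, 26.4).
Distances from that point to each station vs reported:
  S01: calculated 44.3 vs reported 25.7 → residual 18.6 km
  S02: calculated 54.1 vs reported 54.1 → residual 0.0 km
  S03: calculated 55.6 vs reported 55.6 → residual 0.0 km
  S04: calculated 29.9 vs reported 29.9 → residual 0.0 km
S02, S03, S04 are mutually consistent (residuals ≈ 0); S01 is off by 18.6 km.

S01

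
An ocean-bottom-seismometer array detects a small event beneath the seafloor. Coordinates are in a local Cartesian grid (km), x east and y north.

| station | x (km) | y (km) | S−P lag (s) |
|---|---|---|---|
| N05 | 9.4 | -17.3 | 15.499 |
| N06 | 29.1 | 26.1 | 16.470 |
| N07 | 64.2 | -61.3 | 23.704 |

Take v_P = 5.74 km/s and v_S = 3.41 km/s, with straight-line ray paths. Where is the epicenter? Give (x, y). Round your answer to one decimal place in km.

(-108.8, 37.3)

Distance from S−P lag: d = Δt · v_P v_S / (v_P − v_S) = Δt · (5.74·3.41)/(5.74−3.41) ≈ 8.4006·Δt.
So d_N05 = 130.20, d_N06 = 138.36, d_N07 = 199.13 km.
Circle about each station: (x − 9.4)² + (y + 17.3)² = 130.20²; (x − 29.1)² + (y − 26.1)² = 138.36²; (x − 64.2)² + (y + 61.3)² = 199.13².
Subtracting pairs of circle equations eliminates x²+y² and gives linear equations (the radical axes):
39.4 x + 86.8 y = -1051.08
109.6 x − 88.0 y = -15209.04
Solving the 2×2 system: x ≈ -108.8, y ≈ 37.3 km.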